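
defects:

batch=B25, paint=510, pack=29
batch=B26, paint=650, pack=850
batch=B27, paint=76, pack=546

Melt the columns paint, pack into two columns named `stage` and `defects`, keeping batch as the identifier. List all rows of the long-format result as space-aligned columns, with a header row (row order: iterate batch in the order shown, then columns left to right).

batch  stage  defects
B25    paint  510    
B25    pack   29     
B26    paint  650    
B26    pack   850    
B27    paint  76     
B27    pack   546    

Each (batch, column) pair becomes one row: 3 × 2 = 6 rows.
For example, (B25, paint) → defects=510.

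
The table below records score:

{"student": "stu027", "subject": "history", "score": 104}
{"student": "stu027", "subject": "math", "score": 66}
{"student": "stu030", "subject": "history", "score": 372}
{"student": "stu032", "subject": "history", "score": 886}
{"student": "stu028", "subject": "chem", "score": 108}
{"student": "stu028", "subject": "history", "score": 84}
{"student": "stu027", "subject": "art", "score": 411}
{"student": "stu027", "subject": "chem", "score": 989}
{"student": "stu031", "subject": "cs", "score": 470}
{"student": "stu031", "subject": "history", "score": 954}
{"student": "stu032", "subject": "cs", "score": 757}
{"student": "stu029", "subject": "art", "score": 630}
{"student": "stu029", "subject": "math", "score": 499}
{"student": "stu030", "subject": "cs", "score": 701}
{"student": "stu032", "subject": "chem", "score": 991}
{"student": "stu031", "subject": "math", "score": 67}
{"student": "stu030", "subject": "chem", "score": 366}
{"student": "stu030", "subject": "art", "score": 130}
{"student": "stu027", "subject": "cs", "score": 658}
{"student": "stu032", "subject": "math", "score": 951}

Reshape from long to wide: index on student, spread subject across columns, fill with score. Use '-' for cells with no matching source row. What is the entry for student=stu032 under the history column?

The long row with student=stu032, subject=history has score=886.

886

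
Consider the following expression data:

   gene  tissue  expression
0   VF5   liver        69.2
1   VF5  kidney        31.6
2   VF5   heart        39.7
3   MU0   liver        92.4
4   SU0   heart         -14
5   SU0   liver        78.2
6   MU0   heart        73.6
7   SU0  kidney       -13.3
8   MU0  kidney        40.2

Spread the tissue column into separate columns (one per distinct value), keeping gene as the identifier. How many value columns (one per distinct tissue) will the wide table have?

3

3 distinct tissue values: heart, liver, kidney.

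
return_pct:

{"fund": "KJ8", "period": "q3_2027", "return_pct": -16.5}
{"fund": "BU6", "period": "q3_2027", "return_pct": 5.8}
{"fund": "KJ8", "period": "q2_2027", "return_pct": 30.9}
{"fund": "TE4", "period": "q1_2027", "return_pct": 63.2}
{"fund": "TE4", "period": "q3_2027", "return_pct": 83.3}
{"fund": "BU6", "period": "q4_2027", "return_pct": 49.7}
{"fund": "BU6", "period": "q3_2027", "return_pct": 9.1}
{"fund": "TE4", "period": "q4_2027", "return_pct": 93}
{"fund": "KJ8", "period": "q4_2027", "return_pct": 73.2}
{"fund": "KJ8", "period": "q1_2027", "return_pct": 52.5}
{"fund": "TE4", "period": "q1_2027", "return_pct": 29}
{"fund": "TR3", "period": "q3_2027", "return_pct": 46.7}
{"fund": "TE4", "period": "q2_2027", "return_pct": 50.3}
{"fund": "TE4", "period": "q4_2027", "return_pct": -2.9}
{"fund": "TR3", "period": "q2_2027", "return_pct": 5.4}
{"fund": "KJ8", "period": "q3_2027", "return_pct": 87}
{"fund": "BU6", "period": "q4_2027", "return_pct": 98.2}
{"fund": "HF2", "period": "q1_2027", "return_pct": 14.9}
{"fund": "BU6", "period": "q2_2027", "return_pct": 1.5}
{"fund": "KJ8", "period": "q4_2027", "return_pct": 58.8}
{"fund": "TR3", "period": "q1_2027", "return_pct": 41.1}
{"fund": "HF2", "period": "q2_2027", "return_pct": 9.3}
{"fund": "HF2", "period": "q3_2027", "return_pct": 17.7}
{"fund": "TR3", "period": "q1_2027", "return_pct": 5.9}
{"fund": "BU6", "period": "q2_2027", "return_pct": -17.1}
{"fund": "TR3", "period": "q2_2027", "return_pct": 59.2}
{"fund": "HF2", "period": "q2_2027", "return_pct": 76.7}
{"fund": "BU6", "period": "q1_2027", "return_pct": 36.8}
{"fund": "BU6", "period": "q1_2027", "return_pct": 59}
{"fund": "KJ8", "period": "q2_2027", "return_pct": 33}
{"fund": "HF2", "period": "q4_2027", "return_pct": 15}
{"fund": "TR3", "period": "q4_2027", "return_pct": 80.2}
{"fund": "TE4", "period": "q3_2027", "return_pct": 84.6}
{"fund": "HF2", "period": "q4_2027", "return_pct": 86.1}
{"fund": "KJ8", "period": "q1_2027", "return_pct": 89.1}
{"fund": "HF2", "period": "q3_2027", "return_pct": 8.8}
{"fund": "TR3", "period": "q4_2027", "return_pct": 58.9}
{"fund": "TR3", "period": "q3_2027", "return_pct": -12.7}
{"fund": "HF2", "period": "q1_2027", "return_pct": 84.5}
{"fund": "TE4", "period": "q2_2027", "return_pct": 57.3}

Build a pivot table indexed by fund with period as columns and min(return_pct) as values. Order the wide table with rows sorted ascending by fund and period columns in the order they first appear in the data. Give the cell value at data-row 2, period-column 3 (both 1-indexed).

With rows sorted ascending by fund, row 2 is fund=HF2. period columns in first-appearance order: q3_2027, q2_2027, q1_2027, q4_2027; column 3 is q1_2027.
Long rows with fund=HF2, period=q1_2027: min(14.9, 84.5) = 14.9.

14.9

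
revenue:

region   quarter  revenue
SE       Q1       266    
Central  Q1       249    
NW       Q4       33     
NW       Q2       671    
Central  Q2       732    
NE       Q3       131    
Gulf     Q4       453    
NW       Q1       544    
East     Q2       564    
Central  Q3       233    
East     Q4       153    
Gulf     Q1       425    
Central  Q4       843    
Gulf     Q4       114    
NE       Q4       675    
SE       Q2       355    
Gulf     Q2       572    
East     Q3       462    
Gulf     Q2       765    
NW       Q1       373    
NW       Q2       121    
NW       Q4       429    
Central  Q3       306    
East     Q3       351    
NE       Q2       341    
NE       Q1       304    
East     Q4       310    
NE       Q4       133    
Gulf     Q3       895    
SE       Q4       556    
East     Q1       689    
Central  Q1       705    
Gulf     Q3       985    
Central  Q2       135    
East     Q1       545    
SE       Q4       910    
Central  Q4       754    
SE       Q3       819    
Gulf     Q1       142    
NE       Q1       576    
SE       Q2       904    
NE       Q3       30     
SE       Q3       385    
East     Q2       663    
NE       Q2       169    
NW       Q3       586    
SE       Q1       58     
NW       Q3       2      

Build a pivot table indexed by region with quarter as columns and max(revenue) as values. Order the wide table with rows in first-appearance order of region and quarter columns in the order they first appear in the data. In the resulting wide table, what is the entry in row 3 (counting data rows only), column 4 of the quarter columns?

586

With rows in first-appearance order of region, row 3 is region=NW. quarter columns in first-appearance order: Q1, Q4, Q2, Q3; column 4 is Q3.
Long rows with region=NW, quarter=Q3: max(586, 2) = 586.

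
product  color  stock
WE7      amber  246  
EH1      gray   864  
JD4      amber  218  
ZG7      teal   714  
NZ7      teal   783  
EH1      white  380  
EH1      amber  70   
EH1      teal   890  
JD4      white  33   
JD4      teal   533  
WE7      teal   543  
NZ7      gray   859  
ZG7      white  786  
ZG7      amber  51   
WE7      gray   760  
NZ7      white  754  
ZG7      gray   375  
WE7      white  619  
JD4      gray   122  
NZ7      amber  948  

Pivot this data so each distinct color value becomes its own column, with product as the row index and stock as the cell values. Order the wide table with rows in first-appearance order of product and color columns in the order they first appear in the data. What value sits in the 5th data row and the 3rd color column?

783

With rows in first-appearance order of product, row 5 is product=NZ7. color columns in first-appearance order: amber, gray, teal, white; column 3 is teal.
Long rows with product=NZ7, color=teal: stock = 783.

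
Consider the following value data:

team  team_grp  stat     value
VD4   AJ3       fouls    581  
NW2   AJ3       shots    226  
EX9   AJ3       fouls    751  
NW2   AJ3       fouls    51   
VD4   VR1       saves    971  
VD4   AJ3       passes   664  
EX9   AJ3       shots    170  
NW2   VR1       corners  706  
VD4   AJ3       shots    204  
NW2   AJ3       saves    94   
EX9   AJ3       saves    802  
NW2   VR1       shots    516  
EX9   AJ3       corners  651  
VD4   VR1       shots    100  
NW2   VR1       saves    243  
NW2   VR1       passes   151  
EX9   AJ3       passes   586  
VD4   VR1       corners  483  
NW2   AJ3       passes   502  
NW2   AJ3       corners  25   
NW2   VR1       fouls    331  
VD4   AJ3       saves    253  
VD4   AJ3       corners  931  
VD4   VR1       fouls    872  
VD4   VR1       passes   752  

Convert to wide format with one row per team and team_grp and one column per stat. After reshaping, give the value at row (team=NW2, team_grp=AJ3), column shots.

226

Wide layout: rows indexed by team and team_grp, columns are the 5 distinct stat values (fouls, shots, saves, passes, corners).
Cell (team=NW2, team_grp=AJ3, stat=shots) draws from the long row where team=NW2, team_grp=AJ3 and stat=shots, which has value=226.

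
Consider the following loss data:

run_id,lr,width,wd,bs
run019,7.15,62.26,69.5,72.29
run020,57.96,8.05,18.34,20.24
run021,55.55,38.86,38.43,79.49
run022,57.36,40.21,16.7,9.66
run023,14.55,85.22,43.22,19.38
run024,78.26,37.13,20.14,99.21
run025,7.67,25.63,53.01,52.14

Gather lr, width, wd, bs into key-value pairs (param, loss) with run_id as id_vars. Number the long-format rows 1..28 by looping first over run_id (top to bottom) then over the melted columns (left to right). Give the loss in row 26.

28 rows total (7 × 4). Row 26: index ⌊(26-1)/4⌋ = 6 into run_id → run025; (26-1) mod 4 = 1 into the melted columns → width.
So row 26 is (run025, width, 25.63); loss = 25.63.

25.63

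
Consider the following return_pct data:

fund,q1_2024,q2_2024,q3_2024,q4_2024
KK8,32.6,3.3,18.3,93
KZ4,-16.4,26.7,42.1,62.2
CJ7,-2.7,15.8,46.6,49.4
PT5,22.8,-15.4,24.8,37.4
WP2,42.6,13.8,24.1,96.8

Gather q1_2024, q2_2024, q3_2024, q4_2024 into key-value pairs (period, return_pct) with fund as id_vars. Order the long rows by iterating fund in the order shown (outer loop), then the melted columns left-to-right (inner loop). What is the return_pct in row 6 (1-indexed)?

20 rows total (5 × 4). Row 6: index ⌊(6-1)/4⌋ = 1 into fund → KZ4; (6-1) mod 4 = 1 into the melted columns → q2_2024.
So row 6 is (KZ4, q2_2024, 26.7); return_pct = 26.7.

26.7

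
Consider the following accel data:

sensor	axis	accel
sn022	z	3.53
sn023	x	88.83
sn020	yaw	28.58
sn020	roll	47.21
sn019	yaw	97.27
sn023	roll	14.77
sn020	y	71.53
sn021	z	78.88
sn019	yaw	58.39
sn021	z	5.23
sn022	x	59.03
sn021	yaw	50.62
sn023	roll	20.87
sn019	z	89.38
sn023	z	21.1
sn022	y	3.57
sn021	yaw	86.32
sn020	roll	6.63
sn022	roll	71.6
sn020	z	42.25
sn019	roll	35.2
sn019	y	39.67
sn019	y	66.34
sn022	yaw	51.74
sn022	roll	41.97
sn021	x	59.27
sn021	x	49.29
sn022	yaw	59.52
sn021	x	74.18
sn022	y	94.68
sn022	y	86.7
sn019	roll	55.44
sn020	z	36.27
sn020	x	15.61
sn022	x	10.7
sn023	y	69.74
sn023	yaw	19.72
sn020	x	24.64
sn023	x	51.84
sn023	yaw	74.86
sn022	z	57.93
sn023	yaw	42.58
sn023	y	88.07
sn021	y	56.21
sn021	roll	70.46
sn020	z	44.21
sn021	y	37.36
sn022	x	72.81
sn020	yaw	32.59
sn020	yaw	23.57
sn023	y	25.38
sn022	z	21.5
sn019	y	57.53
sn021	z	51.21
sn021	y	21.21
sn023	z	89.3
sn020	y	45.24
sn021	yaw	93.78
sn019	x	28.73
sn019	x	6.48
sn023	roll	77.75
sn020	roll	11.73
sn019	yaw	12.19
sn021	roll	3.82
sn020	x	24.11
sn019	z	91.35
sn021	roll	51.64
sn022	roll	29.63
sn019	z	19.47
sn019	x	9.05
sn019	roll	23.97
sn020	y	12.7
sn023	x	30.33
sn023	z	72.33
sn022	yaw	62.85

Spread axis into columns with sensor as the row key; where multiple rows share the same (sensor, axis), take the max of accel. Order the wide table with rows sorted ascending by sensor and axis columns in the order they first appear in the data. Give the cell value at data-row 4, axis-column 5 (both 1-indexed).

94.68

With rows sorted ascending by sensor, row 4 is sensor=sn022. axis columns in first-appearance order: z, x, yaw, roll, y; column 5 is y.
Long rows with sensor=sn022, axis=y: max(3.57, 94.68, 86.7) = 94.68.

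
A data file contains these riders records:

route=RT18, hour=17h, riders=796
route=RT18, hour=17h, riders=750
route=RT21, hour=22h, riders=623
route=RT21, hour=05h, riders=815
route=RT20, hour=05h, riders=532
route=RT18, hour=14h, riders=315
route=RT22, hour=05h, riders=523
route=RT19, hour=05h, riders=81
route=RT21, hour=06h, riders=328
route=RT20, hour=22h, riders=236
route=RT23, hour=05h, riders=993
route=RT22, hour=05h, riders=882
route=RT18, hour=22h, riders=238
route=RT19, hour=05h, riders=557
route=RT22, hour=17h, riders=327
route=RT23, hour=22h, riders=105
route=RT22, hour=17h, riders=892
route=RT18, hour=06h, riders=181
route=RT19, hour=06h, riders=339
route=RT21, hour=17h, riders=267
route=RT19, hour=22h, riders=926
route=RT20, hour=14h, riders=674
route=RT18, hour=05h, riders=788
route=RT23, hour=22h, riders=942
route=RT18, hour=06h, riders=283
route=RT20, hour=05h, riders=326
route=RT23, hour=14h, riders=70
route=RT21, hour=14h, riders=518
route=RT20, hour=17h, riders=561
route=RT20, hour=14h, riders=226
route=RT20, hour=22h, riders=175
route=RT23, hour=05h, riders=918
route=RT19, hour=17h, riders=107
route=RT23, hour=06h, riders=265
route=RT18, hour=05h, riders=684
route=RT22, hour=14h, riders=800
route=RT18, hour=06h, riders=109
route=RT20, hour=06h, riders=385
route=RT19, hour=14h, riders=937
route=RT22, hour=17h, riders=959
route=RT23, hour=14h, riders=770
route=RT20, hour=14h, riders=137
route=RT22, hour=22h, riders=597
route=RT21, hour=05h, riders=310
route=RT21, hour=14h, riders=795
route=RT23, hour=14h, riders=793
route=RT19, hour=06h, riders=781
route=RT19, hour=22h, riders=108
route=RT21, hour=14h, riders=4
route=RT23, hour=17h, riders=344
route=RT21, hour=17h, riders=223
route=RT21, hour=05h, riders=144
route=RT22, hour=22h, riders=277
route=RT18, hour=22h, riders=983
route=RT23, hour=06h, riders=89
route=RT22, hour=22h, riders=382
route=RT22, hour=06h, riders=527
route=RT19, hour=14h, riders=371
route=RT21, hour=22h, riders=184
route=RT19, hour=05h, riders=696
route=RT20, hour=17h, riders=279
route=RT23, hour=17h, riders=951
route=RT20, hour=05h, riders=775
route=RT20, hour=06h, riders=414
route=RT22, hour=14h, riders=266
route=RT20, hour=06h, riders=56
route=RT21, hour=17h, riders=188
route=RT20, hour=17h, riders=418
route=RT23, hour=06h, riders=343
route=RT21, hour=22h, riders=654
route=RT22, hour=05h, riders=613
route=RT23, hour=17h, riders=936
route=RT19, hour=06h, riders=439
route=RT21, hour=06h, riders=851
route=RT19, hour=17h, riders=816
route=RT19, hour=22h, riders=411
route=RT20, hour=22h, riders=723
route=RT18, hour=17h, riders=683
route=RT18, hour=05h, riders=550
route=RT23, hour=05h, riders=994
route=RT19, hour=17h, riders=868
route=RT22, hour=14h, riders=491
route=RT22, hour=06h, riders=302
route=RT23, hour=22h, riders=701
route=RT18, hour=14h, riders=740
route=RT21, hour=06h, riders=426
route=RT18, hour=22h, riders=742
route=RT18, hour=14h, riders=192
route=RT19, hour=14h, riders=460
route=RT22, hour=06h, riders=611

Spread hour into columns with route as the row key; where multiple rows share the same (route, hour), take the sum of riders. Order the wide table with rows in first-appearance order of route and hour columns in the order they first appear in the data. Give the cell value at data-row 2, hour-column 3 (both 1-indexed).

With rows in first-appearance order of route, row 2 is route=RT21. hour columns in first-appearance order: 17h, 22h, 05h, 14h, 06h; column 3 is 05h.
Long rows with route=RT21, hour=05h: 815 + 310 + 144 = 1269.

1269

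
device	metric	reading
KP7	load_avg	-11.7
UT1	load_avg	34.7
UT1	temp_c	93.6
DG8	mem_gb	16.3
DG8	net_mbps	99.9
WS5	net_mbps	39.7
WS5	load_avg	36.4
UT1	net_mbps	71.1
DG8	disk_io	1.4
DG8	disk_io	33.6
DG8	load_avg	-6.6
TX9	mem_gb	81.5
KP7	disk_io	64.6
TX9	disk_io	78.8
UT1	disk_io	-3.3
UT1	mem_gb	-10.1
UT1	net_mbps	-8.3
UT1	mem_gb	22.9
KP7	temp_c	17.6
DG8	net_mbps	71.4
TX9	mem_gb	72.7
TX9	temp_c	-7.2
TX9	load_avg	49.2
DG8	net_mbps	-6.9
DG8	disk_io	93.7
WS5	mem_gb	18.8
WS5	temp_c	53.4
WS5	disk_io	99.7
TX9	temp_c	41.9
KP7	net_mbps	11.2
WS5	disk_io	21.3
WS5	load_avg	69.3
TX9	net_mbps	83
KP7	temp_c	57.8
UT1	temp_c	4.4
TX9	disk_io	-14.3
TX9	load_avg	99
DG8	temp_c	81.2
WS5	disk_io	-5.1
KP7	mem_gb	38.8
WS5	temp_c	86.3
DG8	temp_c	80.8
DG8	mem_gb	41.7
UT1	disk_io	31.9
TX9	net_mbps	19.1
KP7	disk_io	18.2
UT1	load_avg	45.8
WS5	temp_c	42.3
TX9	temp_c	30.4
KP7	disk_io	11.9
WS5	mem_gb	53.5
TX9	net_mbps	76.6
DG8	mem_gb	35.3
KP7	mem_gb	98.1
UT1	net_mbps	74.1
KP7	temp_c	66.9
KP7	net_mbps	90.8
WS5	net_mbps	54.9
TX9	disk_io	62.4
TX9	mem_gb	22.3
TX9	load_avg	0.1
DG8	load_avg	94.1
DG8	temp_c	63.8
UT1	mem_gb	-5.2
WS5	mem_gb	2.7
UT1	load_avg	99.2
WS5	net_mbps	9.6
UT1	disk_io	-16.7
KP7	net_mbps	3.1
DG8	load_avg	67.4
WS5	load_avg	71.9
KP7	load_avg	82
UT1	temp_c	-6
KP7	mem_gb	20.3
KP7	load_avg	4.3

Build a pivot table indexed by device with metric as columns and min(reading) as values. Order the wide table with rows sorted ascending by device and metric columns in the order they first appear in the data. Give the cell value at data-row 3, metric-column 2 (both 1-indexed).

-7.2

With rows sorted ascending by device, row 3 is device=TX9. metric columns in first-appearance order: load_avg, temp_c, mem_gb, net_mbps, disk_io; column 2 is temp_c.
Long rows with device=TX9, metric=temp_c: min(-7.2, 41.9, 30.4) = -7.2.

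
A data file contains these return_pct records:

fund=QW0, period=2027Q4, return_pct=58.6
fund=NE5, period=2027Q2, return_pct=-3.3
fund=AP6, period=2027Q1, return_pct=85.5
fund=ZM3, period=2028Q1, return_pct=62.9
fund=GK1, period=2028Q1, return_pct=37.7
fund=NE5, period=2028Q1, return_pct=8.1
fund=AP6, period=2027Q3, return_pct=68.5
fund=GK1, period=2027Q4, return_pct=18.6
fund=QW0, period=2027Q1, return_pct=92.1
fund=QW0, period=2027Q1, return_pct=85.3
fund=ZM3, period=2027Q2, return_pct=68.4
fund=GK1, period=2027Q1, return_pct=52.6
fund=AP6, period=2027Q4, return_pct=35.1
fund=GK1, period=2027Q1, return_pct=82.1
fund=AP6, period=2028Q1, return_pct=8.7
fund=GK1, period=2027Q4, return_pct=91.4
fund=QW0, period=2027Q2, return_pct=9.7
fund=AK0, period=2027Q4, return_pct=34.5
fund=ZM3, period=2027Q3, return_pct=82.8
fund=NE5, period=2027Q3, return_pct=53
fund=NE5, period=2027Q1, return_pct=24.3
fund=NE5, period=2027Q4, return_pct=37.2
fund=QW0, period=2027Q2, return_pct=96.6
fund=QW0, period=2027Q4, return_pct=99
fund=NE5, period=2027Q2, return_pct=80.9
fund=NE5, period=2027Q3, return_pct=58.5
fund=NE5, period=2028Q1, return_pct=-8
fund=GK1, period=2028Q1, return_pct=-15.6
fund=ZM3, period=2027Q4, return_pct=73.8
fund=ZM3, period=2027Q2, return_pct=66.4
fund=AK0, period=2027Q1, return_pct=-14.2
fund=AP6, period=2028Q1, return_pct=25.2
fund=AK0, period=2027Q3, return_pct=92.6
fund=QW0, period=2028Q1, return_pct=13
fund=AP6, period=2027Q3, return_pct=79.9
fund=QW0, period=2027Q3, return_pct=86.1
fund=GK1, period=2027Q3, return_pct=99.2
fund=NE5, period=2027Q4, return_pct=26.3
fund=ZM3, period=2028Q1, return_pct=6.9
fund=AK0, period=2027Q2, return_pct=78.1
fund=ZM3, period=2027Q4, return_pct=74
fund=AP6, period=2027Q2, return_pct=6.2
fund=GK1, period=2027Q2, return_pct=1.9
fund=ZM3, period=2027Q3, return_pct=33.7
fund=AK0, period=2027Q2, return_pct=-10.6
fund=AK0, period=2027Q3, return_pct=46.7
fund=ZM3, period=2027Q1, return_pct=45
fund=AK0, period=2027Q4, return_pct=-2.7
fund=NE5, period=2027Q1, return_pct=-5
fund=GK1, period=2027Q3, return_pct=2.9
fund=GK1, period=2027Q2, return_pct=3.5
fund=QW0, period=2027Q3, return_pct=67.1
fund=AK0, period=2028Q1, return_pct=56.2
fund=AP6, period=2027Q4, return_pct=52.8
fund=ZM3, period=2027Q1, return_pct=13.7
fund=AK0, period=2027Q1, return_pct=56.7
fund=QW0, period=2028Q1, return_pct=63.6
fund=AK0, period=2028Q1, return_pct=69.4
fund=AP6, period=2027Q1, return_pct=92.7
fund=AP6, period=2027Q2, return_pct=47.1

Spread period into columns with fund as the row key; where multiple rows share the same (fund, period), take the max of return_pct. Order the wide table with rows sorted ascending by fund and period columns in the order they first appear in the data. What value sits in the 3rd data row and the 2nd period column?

With rows sorted ascending by fund, row 3 is fund=GK1. period columns in first-appearance order: 2027Q4, 2027Q2, 2027Q1, 2028Q1, 2027Q3; column 2 is 2027Q2.
Long rows with fund=GK1, period=2027Q2: max(1.9, 3.5) = 3.5.

3.5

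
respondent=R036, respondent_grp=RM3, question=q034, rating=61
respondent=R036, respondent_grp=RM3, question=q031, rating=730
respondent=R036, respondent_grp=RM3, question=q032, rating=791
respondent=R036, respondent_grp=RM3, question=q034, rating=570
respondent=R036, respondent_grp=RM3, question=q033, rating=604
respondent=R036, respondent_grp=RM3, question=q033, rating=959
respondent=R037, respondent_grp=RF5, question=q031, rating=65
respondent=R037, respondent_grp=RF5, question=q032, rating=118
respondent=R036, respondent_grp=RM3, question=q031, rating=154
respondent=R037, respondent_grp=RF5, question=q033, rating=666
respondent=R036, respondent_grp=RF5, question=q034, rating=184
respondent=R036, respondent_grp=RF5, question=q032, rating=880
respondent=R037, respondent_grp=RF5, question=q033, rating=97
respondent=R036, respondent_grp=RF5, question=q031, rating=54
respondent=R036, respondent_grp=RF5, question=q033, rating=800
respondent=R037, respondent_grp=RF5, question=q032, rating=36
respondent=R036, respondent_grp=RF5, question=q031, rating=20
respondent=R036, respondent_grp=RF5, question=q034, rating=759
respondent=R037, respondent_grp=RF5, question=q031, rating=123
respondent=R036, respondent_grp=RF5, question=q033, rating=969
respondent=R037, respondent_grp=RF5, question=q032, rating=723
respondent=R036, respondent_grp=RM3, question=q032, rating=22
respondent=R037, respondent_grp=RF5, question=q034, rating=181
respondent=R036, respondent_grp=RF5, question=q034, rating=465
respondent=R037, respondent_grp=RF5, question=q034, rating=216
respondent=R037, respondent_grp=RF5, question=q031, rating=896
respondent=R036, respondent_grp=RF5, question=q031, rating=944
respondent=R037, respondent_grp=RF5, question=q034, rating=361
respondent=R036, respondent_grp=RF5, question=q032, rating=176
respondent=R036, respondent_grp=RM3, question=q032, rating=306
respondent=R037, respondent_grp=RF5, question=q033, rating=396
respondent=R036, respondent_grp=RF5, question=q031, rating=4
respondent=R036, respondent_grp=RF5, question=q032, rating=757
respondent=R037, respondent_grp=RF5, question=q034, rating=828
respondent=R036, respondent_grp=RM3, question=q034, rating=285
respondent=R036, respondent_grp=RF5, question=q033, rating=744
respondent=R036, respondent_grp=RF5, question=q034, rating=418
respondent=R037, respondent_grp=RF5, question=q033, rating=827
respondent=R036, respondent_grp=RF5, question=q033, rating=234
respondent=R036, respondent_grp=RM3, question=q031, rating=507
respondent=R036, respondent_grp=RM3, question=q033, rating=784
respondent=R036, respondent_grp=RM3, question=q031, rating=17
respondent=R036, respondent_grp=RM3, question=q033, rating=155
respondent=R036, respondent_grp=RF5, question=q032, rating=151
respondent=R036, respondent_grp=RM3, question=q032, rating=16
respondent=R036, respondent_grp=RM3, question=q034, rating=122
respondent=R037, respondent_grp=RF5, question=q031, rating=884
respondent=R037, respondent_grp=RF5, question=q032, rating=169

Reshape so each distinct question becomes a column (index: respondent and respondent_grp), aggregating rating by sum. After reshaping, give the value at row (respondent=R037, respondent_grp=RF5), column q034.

1586

Rows with respondent=R037, respondent_grp=RF5 and question=q034: rating values are 181, 216, 361, 828.
181 + 216 + 361 + 828 = 1586.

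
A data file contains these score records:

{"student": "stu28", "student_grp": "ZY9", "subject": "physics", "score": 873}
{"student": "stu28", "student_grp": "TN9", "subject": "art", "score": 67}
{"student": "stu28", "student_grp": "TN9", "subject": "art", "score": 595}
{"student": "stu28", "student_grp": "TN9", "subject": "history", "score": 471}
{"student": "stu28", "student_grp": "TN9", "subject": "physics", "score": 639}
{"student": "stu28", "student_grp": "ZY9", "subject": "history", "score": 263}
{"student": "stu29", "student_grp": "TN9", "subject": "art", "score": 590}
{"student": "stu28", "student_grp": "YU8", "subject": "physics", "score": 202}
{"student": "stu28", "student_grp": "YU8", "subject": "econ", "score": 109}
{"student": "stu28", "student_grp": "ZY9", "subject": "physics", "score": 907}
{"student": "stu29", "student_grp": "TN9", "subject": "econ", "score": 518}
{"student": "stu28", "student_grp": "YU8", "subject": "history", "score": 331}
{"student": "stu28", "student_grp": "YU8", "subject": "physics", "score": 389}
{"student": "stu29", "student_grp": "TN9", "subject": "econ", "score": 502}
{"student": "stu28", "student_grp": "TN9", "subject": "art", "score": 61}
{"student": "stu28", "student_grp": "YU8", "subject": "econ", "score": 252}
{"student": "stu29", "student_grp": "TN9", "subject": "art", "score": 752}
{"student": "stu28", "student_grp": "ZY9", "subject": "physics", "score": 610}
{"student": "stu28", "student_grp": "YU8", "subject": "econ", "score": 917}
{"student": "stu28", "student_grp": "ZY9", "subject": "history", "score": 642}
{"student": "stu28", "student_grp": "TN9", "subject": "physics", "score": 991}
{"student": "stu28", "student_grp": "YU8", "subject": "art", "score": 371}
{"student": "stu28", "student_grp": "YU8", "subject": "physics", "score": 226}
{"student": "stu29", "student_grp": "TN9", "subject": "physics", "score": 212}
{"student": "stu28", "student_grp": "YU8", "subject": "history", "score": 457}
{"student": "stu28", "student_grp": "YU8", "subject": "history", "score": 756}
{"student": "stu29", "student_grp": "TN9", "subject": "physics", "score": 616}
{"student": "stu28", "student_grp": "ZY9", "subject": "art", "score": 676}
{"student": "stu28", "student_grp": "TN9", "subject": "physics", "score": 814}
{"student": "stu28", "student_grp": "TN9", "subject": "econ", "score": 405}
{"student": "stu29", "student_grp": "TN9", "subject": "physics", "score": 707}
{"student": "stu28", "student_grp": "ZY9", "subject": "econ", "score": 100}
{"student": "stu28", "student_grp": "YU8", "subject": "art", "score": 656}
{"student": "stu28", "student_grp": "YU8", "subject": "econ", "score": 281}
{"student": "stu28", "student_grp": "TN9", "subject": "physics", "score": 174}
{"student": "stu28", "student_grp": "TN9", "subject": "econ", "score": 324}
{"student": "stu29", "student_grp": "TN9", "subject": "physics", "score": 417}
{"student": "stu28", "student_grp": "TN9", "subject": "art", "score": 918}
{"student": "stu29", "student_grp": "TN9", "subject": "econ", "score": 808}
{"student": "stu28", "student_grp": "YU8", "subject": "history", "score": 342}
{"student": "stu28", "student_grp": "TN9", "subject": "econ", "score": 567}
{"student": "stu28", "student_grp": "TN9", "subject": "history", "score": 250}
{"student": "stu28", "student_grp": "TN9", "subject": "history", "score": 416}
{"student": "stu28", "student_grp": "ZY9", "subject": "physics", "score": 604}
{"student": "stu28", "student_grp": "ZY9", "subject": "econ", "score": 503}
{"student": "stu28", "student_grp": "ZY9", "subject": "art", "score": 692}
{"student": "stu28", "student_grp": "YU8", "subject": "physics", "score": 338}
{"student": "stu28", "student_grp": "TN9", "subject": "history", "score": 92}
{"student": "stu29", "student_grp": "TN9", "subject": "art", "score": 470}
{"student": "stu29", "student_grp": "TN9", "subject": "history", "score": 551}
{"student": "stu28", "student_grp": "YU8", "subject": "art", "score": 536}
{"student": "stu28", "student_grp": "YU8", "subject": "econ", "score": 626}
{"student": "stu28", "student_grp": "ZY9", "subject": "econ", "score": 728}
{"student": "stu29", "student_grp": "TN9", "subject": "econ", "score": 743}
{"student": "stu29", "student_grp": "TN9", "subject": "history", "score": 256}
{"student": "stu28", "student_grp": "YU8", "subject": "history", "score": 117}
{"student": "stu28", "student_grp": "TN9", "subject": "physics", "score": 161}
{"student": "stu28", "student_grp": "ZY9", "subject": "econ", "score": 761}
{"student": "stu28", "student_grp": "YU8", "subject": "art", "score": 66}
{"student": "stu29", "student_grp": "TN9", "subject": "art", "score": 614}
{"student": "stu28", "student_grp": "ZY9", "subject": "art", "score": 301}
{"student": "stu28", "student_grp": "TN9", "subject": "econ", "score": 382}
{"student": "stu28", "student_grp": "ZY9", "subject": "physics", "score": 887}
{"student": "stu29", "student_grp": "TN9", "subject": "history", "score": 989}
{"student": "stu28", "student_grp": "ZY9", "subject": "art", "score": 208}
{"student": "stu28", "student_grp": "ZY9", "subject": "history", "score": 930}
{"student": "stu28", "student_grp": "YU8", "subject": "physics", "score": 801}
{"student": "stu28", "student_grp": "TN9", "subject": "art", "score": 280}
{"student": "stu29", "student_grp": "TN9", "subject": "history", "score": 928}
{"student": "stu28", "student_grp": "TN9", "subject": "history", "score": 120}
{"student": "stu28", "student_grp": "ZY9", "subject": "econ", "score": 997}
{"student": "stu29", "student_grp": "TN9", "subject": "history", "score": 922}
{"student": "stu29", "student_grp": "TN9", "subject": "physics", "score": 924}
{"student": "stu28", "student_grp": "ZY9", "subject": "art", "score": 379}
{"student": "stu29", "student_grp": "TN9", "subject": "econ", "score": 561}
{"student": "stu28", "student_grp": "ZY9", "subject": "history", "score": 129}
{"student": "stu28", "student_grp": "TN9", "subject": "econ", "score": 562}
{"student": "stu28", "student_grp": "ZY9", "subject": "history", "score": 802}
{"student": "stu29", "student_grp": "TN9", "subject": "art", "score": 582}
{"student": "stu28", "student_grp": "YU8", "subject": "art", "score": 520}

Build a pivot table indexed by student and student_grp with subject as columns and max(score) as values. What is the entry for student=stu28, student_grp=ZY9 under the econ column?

997

Rows with student=stu28, student_grp=ZY9 and subject=econ: score values are 100, 503, 728, 761, 997.
max(100, 503, 728, 761, 997) = 997.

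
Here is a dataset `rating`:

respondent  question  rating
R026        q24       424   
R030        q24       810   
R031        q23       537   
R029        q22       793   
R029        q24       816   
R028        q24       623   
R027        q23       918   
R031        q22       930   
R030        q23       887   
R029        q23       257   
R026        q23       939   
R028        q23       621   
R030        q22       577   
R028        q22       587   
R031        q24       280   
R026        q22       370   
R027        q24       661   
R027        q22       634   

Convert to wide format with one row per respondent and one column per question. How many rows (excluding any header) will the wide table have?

6

6 distinct respondent values → 6 rows.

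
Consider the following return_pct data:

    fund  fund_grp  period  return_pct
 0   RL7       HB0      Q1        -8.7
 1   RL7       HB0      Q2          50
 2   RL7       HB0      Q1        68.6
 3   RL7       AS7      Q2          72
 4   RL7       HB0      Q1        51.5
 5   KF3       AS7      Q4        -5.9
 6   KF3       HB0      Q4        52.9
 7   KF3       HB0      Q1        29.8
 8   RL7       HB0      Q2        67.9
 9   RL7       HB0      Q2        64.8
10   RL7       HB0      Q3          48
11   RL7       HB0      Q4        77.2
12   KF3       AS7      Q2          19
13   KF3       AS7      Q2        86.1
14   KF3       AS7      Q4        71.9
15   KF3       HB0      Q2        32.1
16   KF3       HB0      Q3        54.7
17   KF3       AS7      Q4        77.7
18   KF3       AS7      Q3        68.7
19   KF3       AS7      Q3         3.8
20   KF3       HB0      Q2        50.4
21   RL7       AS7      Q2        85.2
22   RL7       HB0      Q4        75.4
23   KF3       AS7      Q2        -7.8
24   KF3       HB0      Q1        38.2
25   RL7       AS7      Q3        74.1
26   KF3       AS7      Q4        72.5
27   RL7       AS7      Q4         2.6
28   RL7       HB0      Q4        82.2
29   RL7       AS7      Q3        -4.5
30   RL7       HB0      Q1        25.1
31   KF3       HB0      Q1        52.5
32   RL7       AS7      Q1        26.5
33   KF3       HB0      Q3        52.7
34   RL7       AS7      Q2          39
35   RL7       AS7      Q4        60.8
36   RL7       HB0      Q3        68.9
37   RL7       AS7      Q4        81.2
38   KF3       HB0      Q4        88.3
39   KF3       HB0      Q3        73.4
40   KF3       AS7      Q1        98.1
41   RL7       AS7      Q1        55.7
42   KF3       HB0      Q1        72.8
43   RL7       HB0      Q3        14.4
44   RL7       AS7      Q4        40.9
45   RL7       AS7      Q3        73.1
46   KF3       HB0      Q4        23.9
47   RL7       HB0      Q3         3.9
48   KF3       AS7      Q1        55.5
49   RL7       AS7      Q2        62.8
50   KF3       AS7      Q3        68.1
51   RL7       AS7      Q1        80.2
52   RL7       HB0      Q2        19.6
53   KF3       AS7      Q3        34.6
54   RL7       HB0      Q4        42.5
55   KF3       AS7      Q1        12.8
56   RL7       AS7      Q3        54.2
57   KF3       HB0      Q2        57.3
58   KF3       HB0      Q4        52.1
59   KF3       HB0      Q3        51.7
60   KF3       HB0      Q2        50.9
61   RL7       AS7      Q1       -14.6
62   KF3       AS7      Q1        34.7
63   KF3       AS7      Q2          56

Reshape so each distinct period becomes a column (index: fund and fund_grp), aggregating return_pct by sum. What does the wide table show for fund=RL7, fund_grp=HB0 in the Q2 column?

202.3

Rows with fund=RL7, fund_grp=HB0 and period=Q2: return_pct values are 50, 67.9, 64.8, 19.6.
50 + 67.9 + 64.8 + 19.6 = 202.3.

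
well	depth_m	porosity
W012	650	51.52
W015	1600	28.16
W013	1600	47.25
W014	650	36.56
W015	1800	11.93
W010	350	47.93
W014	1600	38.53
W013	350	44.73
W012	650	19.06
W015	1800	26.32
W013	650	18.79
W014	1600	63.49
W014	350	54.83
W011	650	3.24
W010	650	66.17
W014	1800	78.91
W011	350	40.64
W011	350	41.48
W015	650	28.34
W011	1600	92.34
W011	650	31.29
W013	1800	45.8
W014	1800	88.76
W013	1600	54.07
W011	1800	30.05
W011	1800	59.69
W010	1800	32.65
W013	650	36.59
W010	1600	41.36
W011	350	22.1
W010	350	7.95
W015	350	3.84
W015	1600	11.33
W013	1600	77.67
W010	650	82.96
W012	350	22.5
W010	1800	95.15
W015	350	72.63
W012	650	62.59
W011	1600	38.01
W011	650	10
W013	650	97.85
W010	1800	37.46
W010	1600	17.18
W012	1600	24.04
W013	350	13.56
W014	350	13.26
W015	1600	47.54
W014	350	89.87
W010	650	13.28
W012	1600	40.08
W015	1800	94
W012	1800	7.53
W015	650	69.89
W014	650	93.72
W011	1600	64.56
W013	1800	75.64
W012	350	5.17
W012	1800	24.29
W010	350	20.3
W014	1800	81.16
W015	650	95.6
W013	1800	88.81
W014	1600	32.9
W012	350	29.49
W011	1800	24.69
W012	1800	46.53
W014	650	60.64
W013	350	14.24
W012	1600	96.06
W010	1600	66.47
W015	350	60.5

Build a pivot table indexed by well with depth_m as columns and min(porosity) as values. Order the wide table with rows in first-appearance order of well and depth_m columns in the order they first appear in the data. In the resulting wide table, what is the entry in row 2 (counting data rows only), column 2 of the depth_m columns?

11.33

With rows in first-appearance order of well, row 2 is well=W015. depth_m columns in first-appearance order: 650, 1600, 1800, 350; column 2 is 1600.
Long rows with well=W015, depth_m=1600: min(28.16, 11.33, 47.54) = 11.33.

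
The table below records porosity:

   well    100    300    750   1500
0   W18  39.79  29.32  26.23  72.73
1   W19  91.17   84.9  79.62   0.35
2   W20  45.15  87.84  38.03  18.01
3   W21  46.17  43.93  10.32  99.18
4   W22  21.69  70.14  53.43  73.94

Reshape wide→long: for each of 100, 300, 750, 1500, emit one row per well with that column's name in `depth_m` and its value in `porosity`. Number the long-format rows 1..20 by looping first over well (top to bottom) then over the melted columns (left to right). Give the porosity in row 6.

20 rows total (5 × 4). Row 6: index ⌊(6-1)/4⌋ = 1 into well → W19; (6-1) mod 4 = 1 into the melted columns → 300.
So row 6 is (W19, 300, 84.9); porosity = 84.9.

84.9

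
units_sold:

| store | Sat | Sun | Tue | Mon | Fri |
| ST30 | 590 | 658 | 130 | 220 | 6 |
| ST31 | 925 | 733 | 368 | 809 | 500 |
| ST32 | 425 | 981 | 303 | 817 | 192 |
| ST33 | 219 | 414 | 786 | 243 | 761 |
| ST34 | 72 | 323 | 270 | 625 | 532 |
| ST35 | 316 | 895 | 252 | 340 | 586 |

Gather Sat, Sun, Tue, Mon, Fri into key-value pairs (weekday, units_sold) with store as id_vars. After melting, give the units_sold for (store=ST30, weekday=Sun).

658

Unpivoting turns each (store, wide-column) pair into one long row.
The wide cell at row ST30, column Sun holds 658, so the long row (ST30, Sun) has units_sold=658.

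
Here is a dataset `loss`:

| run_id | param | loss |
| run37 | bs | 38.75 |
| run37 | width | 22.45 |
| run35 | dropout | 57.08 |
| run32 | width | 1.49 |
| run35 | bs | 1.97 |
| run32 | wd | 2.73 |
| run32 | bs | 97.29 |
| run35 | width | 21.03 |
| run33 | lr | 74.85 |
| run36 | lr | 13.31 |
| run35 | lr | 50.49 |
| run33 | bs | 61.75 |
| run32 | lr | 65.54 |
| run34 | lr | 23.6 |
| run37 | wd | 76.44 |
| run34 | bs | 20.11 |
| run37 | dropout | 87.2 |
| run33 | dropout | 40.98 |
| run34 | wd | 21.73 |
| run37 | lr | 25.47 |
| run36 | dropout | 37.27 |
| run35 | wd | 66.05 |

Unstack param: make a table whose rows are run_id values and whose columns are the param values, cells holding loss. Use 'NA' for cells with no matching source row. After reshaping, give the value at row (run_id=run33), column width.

No long-format row has run_id=run33 and param=width, so the cell is NA.

NA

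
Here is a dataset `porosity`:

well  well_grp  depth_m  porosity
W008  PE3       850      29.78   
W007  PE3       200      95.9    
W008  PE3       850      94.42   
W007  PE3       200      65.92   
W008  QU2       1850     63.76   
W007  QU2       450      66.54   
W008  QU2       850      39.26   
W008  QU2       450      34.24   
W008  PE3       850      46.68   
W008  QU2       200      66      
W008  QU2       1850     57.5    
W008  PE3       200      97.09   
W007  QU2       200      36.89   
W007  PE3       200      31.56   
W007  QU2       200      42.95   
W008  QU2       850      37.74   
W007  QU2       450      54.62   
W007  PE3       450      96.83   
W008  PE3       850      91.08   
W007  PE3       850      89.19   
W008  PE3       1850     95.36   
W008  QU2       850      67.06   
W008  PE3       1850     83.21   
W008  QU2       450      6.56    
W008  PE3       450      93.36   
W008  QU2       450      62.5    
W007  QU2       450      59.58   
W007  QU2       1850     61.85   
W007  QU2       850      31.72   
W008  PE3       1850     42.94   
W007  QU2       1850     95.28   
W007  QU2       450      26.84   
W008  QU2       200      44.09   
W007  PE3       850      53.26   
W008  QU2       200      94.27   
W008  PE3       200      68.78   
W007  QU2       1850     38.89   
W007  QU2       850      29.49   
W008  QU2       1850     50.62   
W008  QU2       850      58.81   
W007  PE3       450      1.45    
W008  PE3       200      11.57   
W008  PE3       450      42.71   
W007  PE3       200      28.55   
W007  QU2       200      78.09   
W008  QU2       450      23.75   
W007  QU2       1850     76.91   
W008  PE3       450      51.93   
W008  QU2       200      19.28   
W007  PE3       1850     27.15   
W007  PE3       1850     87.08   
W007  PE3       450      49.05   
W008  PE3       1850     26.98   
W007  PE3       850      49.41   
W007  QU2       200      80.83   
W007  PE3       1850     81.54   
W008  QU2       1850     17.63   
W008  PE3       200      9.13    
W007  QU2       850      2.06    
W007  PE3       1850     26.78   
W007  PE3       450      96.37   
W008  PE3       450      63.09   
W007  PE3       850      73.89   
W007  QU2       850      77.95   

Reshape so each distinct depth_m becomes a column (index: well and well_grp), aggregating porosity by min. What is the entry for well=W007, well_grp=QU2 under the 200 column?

36.89

Rows with well=W007, well_grp=QU2 and depth_m=200: porosity values are 36.89, 42.95, 78.09, 80.83.
min(36.89, 42.95, 78.09, 80.83) = 36.89.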